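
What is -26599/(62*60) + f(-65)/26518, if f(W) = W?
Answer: -352797041/49323480 ≈ -7.1527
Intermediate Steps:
-26599/(62*60) + f(-65)/26518 = -26599/(62*60) - 65/26518 = -26599/3720 - 65*1/26518 = -26599*1/3720 - 65/26518 = -26599/3720 - 65/26518 = -352797041/49323480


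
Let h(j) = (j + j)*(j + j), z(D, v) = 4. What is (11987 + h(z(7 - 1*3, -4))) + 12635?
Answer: 24686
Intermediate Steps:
h(j) = 4*j² (h(j) = (2*j)*(2*j) = 4*j²)
(11987 + h(z(7 - 1*3, -4))) + 12635 = (11987 + 4*4²) + 12635 = (11987 + 4*16) + 12635 = (11987 + 64) + 12635 = 12051 + 12635 = 24686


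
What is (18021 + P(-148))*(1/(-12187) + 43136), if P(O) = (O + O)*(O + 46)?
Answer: 25345498453803/12187 ≈ 2.0797e+9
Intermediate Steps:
P(O) = 2*O*(46 + O) (P(O) = (2*O)*(46 + O) = 2*O*(46 + O))
(18021 + P(-148))*(1/(-12187) + 43136) = (18021 + 2*(-148)*(46 - 148))*(1/(-12187) + 43136) = (18021 + 2*(-148)*(-102))*(-1/12187 + 43136) = (18021 + 30192)*(525698431/12187) = 48213*(525698431/12187) = 25345498453803/12187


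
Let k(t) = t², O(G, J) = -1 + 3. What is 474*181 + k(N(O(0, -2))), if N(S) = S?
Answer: 85798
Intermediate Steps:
O(G, J) = 2
474*181 + k(N(O(0, -2))) = 474*181 + 2² = 85794 + 4 = 85798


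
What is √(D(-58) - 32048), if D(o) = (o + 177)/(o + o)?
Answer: I*√107812923/58 ≈ 179.02*I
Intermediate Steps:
D(o) = (177 + o)/(2*o) (D(o) = (177 + o)/((2*o)) = (177 + o)*(1/(2*o)) = (177 + o)/(2*o))
√(D(-58) - 32048) = √((½)*(177 - 58)/(-58) - 32048) = √((½)*(-1/58)*119 - 32048) = √(-119/116 - 32048) = √(-3717687/116) = I*√107812923/58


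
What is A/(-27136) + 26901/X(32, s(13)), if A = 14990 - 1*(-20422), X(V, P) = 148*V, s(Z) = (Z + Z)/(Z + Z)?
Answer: 68637/15688 ≈ 4.3751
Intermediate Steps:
s(Z) = 1 (s(Z) = (2*Z)/((2*Z)) = (2*Z)*(1/(2*Z)) = 1)
A = 35412 (A = 14990 + 20422 = 35412)
A/(-27136) + 26901/X(32, s(13)) = 35412/(-27136) + 26901/((148*32)) = 35412*(-1/27136) + 26901/4736 = -8853/6784 + 26901*(1/4736) = -8853/6784 + 26901/4736 = 68637/15688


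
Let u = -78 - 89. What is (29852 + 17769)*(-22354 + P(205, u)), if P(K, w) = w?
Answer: -1072472541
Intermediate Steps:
u = -167
(29852 + 17769)*(-22354 + P(205, u)) = (29852 + 17769)*(-22354 - 167) = 47621*(-22521) = -1072472541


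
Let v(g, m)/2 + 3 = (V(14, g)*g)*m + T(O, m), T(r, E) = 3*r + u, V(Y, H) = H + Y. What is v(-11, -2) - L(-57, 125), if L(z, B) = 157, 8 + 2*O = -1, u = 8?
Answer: -42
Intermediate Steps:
O = -9/2 (O = -4 + (½)*(-1) = -4 - ½ = -9/2 ≈ -4.5000)
T(r, E) = 8 + 3*r (T(r, E) = 3*r + 8 = 8 + 3*r)
v(g, m) = -17 + 2*g*m*(14 + g) (v(g, m) = -6 + 2*(((g + 14)*g)*m + (8 + 3*(-9/2))) = -6 + 2*(((14 + g)*g)*m + (8 - 27/2)) = -6 + 2*((g*(14 + g))*m - 11/2) = -6 + 2*(g*m*(14 + g) - 11/2) = -6 + 2*(-11/2 + g*m*(14 + g)) = -6 + (-11 + 2*g*m*(14 + g)) = -17 + 2*g*m*(14 + g))
v(-11, -2) - L(-57, 125) = (-17 + 2*(-11)*(-2)*(14 - 11)) - 1*157 = (-17 + 2*(-11)*(-2)*3) - 157 = (-17 + 132) - 157 = 115 - 157 = -42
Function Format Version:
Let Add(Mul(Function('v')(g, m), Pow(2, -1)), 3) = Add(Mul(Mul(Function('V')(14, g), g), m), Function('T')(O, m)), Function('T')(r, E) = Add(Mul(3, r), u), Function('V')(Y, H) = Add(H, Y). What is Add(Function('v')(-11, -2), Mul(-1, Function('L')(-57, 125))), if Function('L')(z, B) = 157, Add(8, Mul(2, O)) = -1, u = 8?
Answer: -42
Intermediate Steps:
O = Rational(-9, 2) (O = Add(-4, Mul(Rational(1, 2), -1)) = Add(-4, Rational(-1, 2)) = Rational(-9, 2) ≈ -4.5000)
Function('T')(r, E) = Add(8, Mul(3, r)) (Function('T')(r, E) = Add(Mul(3, r), 8) = Add(8, Mul(3, r)))
Function('v')(g, m) = Add(-17, Mul(2, g, m, Add(14, g))) (Function('v')(g, m) = Add(-6, Mul(2, Add(Mul(Mul(Add(g, 14), g), m), Add(8, Mul(3, Rational(-9, 2)))))) = Add(-6, Mul(2, Add(Mul(Mul(Add(14, g), g), m), Add(8, Rational(-27, 2))))) = Add(-6, Mul(2, Add(Mul(Mul(g, Add(14, g)), m), Rational(-11, 2)))) = Add(-6, Mul(2, Add(Mul(g, m, Add(14, g)), Rational(-11, 2)))) = Add(-6, Mul(2, Add(Rational(-11, 2), Mul(g, m, Add(14, g))))) = Add(-6, Add(-11, Mul(2, g, m, Add(14, g)))) = Add(-17, Mul(2, g, m, Add(14, g))))
Add(Function('v')(-11, -2), Mul(-1, Function('L')(-57, 125))) = Add(Add(-17, Mul(2, -11, -2, Add(14, -11))), Mul(-1, 157)) = Add(Add(-17, Mul(2, -11, -2, 3)), -157) = Add(Add(-17, 132), -157) = Add(115, -157) = -42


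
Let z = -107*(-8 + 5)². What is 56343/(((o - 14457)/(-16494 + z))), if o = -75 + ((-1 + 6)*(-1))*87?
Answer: 109286639/1663 ≈ 65717.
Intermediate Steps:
o = -510 (o = -75 + (5*(-1))*87 = -75 - 5*87 = -75 - 435 = -510)
z = -963 (z = -107*(-3)² = -107*9 = -963)
56343/(((o - 14457)/(-16494 + z))) = 56343/(((-510 - 14457)/(-16494 - 963))) = 56343/((-14967/(-17457))) = 56343/((-14967*(-1/17457))) = 56343/(4989/5819) = 56343*(5819/4989) = 109286639/1663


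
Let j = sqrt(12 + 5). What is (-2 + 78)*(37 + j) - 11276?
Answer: -8464 + 76*sqrt(17) ≈ -8150.6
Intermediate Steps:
j = sqrt(17) ≈ 4.1231
(-2 + 78)*(37 + j) - 11276 = (-2 + 78)*(37 + sqrt(17)) - 11276 = 76*(37 + sqrt(17)) - 11276 = (2812 + 76*sqrt(17)) - 11276 = -8464 + 76*sqrt(17)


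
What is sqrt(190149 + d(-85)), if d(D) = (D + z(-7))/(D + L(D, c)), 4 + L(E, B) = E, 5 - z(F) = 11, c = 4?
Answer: 89*sqrt(726798)/174 ≈ 436.06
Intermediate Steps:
z(F) = -6 (z(F) = 5 - 1*11 = 5 - 11 = -6)
L(E, B) = -4 + E
d(D) = (-6 + D)/(-4 + 2*D) (d(D) = (D - 6)/(D + (-4 + D)) = (-6 + D)/(-4 + 2*D))
sqrt(190149 + d(-85)) = sqrt(190149 + (-6 - 85)/(2*(-2 - 85))) = sqrt(190149 + (1/2)*(-91)/(-87)) = sqrt(190149 + (1/2)*(-1/87)*(-91)) = sqrt(190149 + 91/174) = sqrt(33086017/174) = 89*sqrt(726798)/174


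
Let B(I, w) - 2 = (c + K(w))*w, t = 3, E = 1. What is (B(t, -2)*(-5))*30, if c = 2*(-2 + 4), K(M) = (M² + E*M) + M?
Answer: 900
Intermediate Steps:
K(M) = M² + 2*M (K(M) = (M² + 1*M) + M = (M² + M) + M = (M + M²) + M = M² + 2*M)
c = 4 (c = 2*2 = 4)
B(I, w) = 2 + w*(4 + w*(2 + w)) (B(I, w) = 2 + (4 + w*(2 + w))*w = 2 + w*(4 + w*(2 + w)))
(B(t, -2)*(-5))*30 = ((2 + 4*(-2) + (-2)²*(2 - 2))*(-5))*30 = ((2 - 8 + 4*0)*(-5))*30 = ((2 - 8 + 0)*(-5))*30 = -6*(-5)*30 = 30*30 = 900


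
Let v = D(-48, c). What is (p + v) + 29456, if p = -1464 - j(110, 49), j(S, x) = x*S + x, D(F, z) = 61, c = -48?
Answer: 22614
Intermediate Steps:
j(S, x) = x + S*x (j(S, x) = S*x + x = x + S*x)
p = -6903 (p = -1464 - 49*(1 + 110) = -1464 - 49*111 = -1464 - 1*5439 = -1464 - 5439 = -6903)
v = 61
(p + v) + 29456 = (-6903 + 61) + 29456 = -6842 + 29456 = 22614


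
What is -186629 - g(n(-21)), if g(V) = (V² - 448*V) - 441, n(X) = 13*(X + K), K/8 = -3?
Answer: -790493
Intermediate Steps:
K = -24 (K = 8*(-3) = -24)
n(X) = -312 + 13*X (n(X) = 13*(X - 24) = 13*(-24 + X) = -312 + 13*X)
g(V) = -441 + V² - 448*V
-186629 - g(n(-21)) = -186629 - (-441 + (-312 + 13*(-21))² - 448*(-312 + 13*(-21))) = -186629 - (-441 + (-312 - 273)² - 448*(-312 - 273)) = -186629 - (-441 + (-585)² - 448*(-585)) = -186629 - (-441 + 342225 + 262080) = -186629 - 1*603864 = -186629 - 603864 = -790493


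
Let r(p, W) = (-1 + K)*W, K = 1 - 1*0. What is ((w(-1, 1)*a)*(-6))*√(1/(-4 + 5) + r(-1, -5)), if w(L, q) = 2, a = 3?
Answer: -36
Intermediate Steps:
K = 1 (K = 1 + 0 = 1)
r(p, W) = 0 (r(p, W) = (-1 + 1)*W = 0*W = 0)
((w(-1, 1)*a)*(-6))*√(1/(-4 + 5) + r(-1, -5)) = ((2*3)*(-6))*√(1/(-4 + 5) + 0) = (6*(-6))*√(1/1 + 0) = -36*√(1 + 0) = -36*√1 = -36*1 = -36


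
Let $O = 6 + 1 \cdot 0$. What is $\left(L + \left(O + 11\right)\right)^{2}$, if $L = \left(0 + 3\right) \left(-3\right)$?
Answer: $64$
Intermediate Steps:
$O = 6$ ($O = 6 + 0 = 6$)
$L = -9$ ($L = 3 \left(-3\right) = -9$)
$\left(L + \left(O + 11\right)\right)^{2} = \left(-9 + \left(6 + 11\right)\right)^{2} = \left(-9 + 17\right)^{2} = 8^{2} = 64$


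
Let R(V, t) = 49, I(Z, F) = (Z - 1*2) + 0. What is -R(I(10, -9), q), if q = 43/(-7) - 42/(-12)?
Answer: -49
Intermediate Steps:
I(Z, F) = -2 + Z (I(Z, F) = (Z - 2) + 0 = (-2 + Z) + 0 = -2 + Z)
q = -37/14 (q = 43*(-1/7) - 42*(-1/12) = -43/7 + 7/2 = -37/14 ≈ -2.6429)
-R(I(10, -9), q) = -1*49 = -49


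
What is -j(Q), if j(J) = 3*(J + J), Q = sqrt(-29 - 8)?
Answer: -6*I*sqrt(37) ≈ -36.497*I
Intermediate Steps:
Q = I*sqrt(37) (Q = sqrt(-37) = I*sqrt(37) ≈ 6.0828*I)
j(J) = 6*J (j(J) = 3*(2*J) = 6*J)
-j(Q) = -6*I*sqrt(37)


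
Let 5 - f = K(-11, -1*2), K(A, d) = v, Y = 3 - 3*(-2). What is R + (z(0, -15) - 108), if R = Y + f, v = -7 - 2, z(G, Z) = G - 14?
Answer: -99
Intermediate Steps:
z(G, Z) = -14 + G
Y = 9 (Y = 3 + 6 = 9)
v = -9
K(A, d) = -9
f = 14 (f = 5 - 1*(-9) = 5 + 9 = 14)
R = 23 (R = 9 + 14 = 23)
R + (z(0, -15) - 108) = 23 + ((-14 + 0) - 108) = 23 + (-14 - 108) = 23 - 122 = -99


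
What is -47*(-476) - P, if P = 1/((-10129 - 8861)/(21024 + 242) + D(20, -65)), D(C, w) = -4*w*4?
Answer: 247184302267/11048825 ≈ 22372.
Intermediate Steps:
D(C, w) = -16*w
P = 10633/11048825 (P = 1/((-10129 - 8861)/(21024 + 242) - 16*(-65)) = 1/(-18990/21266 + 1040) = 1/(-18990*1/21266 + 1040) = 1/(-9495/10633 + 1040) = 1/(11048825/10633) = 10633/11048825 ≈ 0.00096236)
-47*(-476) - P = -47*(-476) - 1*10633/11048825 = 22372 - 10633/11048825 = 247184302267/11048825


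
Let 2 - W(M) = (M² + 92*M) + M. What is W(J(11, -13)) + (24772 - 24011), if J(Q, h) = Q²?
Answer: -25131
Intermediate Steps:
W(M) = 2 - M² - 93*M (W(M) = 2 - ((M² + 92*M) + M) = 2 - (M² + 93*M) = 2 + (-M² - 93*M) = 2 - M² - 93*M)
W(J(11, -13)) + (24772 - 24011) = (2 - (11²)² - 93*11²) + (24772 - 24011) = (2 - 1*121² - 93*121) + 761 = (2 - 1*14641 - 11253) + 761 = (2 - 14641 - 11253) + 761 = -25892 + 761 = -25131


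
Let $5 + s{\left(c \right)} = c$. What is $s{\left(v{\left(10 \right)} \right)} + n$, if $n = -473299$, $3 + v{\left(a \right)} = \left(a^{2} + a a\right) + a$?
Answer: $-473097$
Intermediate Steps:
$v{\left(a \right)} = -3 + a + 2 a^{2}$ ($v{\left(a \right)} = -3 + \left(\left(a^{2} + a a\right) + a\right) = -3 + \left(\left(a^{2} + a^{2}\right) + a\right) = -3 + \left(2 a^{2} + a\right) = -3 + \left(a + 2 a^{2}\right) = -3 + a + 2 a^{2}$)
$s{\left(c \right)} = -5 + c$
$s{\left(v{\left(10 \right)} \right)} + n = \left(-5 + \left(-3 + 10 + 2 \cdot 10^{2}\right)\right) - 473299 = \left(-5 + \left(-3 + 10 + 2 \cdot 100\right)\right) - 473299 = \left(-5 + \left(-3 + 10 + 200\right)\right) - 473299 = \left(-5 + 207\right) - 473299 = 202 - 473299 = -473097$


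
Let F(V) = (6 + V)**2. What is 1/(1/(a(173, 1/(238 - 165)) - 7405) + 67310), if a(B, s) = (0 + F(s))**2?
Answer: 173147590764/11654564305926599 ≈ 1.4857e-5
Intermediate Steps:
a(B, s) = (6 + s)**4 (a(B, s) = (0 + (6 + s)**2)**2 = ((6 + s)**2)**2 = (6 + s)**4)
1/(1/(a(173, 1/(238 - 165)) - 7405) + 67310) = 1/(1/((6 + 1/(238 - 165))**4 - 7405) + 67310) = 1/(1/((6 + 1/73)**4 - 7405) + 67310) = 1/(1/((439/73)**4 - 7405) + 67310) = 1/(1/(37141383841/28398241 - 7405) + 67310) = 1/(1/(-173147590764/28398241) + 67310) = 1/(-28398241/173147590764 + 67310) = 1/(11654564305926599/173147590764) = 173147590764/11654564305926599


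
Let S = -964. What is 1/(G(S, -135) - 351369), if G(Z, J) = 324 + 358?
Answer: -1/350687 ≈ -2.8515e-6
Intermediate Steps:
G(Z, J) = 682
1/(G(S, -135) - 351369) = 1/(682 - 351369) = 1/(-350687) = -1/350687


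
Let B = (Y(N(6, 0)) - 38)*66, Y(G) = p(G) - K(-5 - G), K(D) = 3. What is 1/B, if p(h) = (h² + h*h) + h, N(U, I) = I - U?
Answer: 1/1650 ≈ 0.00060606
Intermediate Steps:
p(h) = h + 2*h² (p(h) = (h² + h²) + h = 2*h² + h = h + 2*h²)
Y(G) = -3 + G*(1 + 2*G) (Y(G) = G*(1 + 2*G) - 1*3 = G*(1 + 2*G) - 3 = -3 + G*(1 + 2*G))
B = 1650 (B = ((-3 + (0 - 1*6)*(1 + 2*(0 - 1*6))) - 38)*66 = ((-3 + (0 - 6)*(1 + 2*(0 - 6))) - 38)*66 = ((-3 - 6*(1 + 2*(-6))) - 38)*66 = ((-3 - 6*(1 - 12)) - 38)*66 = ((-3 - 6*(-11)) - 38)*66 = ((-3 + 66) - 38)*66 = (63 - 38)*66 = 25*66 = 1650)
1/B = 1/1650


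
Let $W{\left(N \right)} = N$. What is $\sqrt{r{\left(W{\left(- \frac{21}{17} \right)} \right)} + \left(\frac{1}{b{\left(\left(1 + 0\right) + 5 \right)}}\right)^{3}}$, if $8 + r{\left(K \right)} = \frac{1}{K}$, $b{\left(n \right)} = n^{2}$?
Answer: $\frac{i \sqrt{20139791}}{1512} \approx 2.9681 i$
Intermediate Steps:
$r{\left(K \right)} = -8 + \frac{1}{K}$
$\sqrt{r{\left(W{\left(- \frac{21}{17} \right)} \right)} + \left(\frac{1}{b{\left(\left(1 + 0\right) + 5 \right)}}\right)^{3}} = \sqrt{\left(-8 + \frac{1}{\left(-21\right) \frac{1}{17}}\right) + \left(\frac{1}{\left(\left(1 + 0\right) + 5\right)^{2}}\right)^{3}} = \sqrt{\left(-8 + \frac{1}{\left(-21\right) \frac{1}{17}}\right) + \left(\frac{1}{\left(1 + 5\right)^{2}}\right)^{3}} = \sqrt{\left(-8 + \frac{1}{- \frac{21}{17}}\right) + \left(\frac{1}{6^{2}}\right)^{3}} = \sqrt{\left(-8 - \frac{17}{21}\right) + \left(\frac{1}{36}\right)^{3}} = \sqrt{- \frac{185}{21} + \left(\frac{1}{36}\right)^{3}} = \sqrt{- \frac{185}{21} + \frac{1}{46656}} = \sqrt{- \frac{2877113}{326592}} = \frac{i \sqrt{20139791}}{1512}$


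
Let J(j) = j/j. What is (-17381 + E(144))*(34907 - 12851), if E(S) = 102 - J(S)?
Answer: -381127680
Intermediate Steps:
J(j) = 1
E(S) = 101 (E(S) = 102 - 1*1 = 102 - 1 = 101)
(-17381 + E(144))*(34907 - 12851) = (-17381 + 101)*(34907 - 12851) = -17280*22056 = -381127680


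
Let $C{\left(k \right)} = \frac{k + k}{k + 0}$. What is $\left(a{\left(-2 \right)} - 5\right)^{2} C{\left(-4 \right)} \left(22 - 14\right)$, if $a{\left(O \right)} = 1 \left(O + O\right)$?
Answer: $1296$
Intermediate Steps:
$C{\left(k \right)} = 2$ ($C{\left(k \right)} = \frac{2 k}{k} = 2$)
$a{\left(O \right)} = 2 O$ ($a{\left(O \right)} = 1 \cdot 2 O = 2 O$)
$\left(a{\left(-2 \right)} - 5\right)^{2} C{\left(-4 \right)} \left(22 - 14\right) = \left(2 \left(-2\right) - 5\right)^{2} \cdot 2 \left(22 - 14\right) = \left(-4 - 5\right)^{2} \cdot 2 \left(22 - 14\right) = \left(-9\right)^{2} \cdot 2 \cdot 8 = 81 \cdot 2 \cdot 8 = 162 \cdot 8 = 1296$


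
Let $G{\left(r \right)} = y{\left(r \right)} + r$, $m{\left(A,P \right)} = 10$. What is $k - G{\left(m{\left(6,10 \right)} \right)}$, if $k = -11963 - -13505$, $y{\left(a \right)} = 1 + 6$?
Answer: $1525$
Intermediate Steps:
$y{\left(a \right)} = 7$
$k = 1542$ ($k = -11963 + 13505 = 1542$)
$G{\left(r \right)} = 7 + r$
$k - G{\left(m{\left(6,10 \right)} \right)} = 1542 - \left(7 + 10\right) = 1542 - 17 = 1525$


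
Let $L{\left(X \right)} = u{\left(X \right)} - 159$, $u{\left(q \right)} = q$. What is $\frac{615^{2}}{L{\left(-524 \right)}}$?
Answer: $- \frac{378225}{683} \approx -553.77$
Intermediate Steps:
$L{\left(X \right)} = -159 + X$ ($L{\left(X \right)} = X - 159 = -159 + X$)
$\frac{615^{2}}{L{\left(-524 \right)}} = \frac{615^{2}}{-159 - 524} = \frac{378225}{-683} = 378225 \left(- \frac{1}{683}\right) = - \frac{378225}{683}$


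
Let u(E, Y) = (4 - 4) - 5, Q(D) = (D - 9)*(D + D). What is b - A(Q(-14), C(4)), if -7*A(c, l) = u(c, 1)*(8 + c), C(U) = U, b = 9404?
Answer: 62568/7 ≈ 8938.3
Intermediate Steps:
Q(D) = 2*D*(-9 + D) (Q(D) = (-9 + D)*(2*D) = 2*D*(-9 + D))
u(E, Y) = -5 (u(E, Y) = 0 - 5 = -5)
A(c, l) = 40/7 + 5*c/7 (A(c, l) = -(-5)*(8 + c)/7 = -(-40 - 5*c)/7 = 40/7 + 5*c/7)
b - A(Q(-14), C(4)) = 9404 - (40/7 + 5*(2*(-14)*(-9 - 14))/7) = 9404 - (40/7 + 5*(2*(-14)*(-23))/7) = 9404 - (40/7 + (5/7)*644) = 9404 - (40/7 + 460) = 9404 - 1*3260/7 = 9404 - 3260/7 = 62568/7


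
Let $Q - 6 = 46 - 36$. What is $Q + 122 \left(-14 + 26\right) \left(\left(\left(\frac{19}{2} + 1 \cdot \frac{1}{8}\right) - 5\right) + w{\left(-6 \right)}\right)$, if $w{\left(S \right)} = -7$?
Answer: $-3461$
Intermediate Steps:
$Q = 16$ ($Q = 6 + \left(46 - 36\right) = 6 + 10 = 16$)
$Q + 122 \left(-14 + 26\right) \left(\left(\left(\frac{19}{2} + 1 \cdot \frac{1}{8}\right) - 5\right) + w{\left(-6 \right)}\right) = 16 + 122 \left(-14 + 26\right) \left(\left(\left(\frac{19}{2} + 1 \cdot \frac{1}{8}\right) - 5\right) - 7\right) = 16 + 122 \cdot 12 \left(\left(\left(19 \cdot \frac{1}{2} + 1 \cdot \frac{1}{8}\right) - 5\right) - 7\right) = 16 + 122 \cdot 12 \left(\left(\left(\frac{19}{2} + \frac{1}{8}\right) - 5\right) - 7\right) = 16 + 122 \cdot 12 \left(\left(\frac{77}{8} - 5\right) - 7\right) = 16 + 122 \cdot 12 \left(\frac{37}{8} - 7\right) = 16 + 122 \cdot 12 \left(- \frac{19}{8}\right) = 16 + 122 \left(- \frac{57}{2}\right) = 16 - 3477 = -3461$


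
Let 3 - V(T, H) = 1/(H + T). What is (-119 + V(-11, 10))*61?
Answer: -7015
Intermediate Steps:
V(T, H) = 3 - 1/(H + T)
(-119 + V(-11, 10))*61 = (-119 + (-1 + 3*10 + 3*(-11))/(10 - 11))*61 = (-119 + (-1 + 30 - 33)/(-1))*61 = (-119 - 1*(-4))*61 = (-119 + 4)*61 = -115*61 = -7015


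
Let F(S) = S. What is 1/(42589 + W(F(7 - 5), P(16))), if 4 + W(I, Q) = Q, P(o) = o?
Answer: 1/42601 ≈ 2.3474e-5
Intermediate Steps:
W(I, Q) = -4 + Q
1/(42589 + W(F(7 - 5), P(16))) = 1/(42589 + (-4 + 16)) = 1/(42589 + 12) = 1/42601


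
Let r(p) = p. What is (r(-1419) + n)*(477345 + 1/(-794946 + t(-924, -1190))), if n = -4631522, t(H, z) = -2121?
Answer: -1762722614898282274/797067 ≈ -2.2115e+12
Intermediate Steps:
(r(-1419) + n)*(477345 + 1/(-794946 + t(-924, -1190))) = (-1419 - 4631522)*(477345 + 1/(-794946 - 2121)) = -4632941*(477345 + 1/(-797067)) = -4632941*(477345 - 1/797067) = -4632941*380475947114/797067 = -1762722614898282274/797067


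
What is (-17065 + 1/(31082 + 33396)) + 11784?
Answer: -340508317/64478 ≈ -5281.0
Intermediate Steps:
(-17065 + 1/(31082 + 33396)) + 11784 = (-17065 + 1/64478) + 11784 = -1100317069/64478 + 11784 = -340508317/64478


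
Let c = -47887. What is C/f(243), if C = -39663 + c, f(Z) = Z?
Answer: -87550/243 ≈ -360.29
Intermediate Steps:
C = -87550 (C = -39663 - 47887 = -87550)
C/f(243) = -87550/243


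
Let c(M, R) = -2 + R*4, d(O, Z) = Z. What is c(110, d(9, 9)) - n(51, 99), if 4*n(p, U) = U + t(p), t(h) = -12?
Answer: 49/4 ≈ 12.250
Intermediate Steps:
c(M, R) = -2 + 4*R
n(p, U) = -3 + U/4 (n(p, U) = (U - 12)/4 = (-12 + U)/4 = -3 + U/4)
c(110, d(9, 9)) - n(51, 99) = (-2 + 4*9) - (-3 + (1/4)*99) = (-2 + 36) - (-3 + 99/4) = 34 - 1*87/4 = 34 - 87/4 = 49/4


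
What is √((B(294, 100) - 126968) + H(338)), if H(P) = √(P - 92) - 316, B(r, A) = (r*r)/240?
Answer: √(-12692385 + 100*√246)/10 ≈ 356.24*I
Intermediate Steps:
B(r, A) = r²/240 (B(r, A) = r²*(1/240) = r²/240)
H(P) = -316 + √(-92 + P) (H(P) = √(-92 + P) - 316 = -316 + √(-92 + P))
√((B(294, 100) - 126968) + H(338)) = √(((1/240)*294² - 126968) + (-316 + √(-92 + 338))) = √(((1/240)*86436 - 126968) + (-316 + √246)) = √((7203/20 - 126968) + (-316 + √246)) = √(-2532157/20 + (-316 + √246)) = √(-2538477/20 + √246)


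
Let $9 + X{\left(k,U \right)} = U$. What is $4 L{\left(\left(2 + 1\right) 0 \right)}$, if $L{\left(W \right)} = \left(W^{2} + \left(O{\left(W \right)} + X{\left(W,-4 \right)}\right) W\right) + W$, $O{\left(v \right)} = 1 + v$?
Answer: $0$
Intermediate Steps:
$X{\left(k,U \right)} = -9 + U$
$L{\left(W \right)} = W + W^{2} + W \left(-12 + W\right)$ ($L{\left(W \right)} = \left(W^{2} + \left(\left(1 + W\right) - 13\right) W\right) + W = \left(W^{2} + \left(-12 + W\right) W\right) + W = \left(W^{2} + W \left(-12 + W\right)\right) + W = W + W^{2} + W \left(-12 + W\right)$)
$4 L{\left(\left(2 + 1\right) 0 \right)} = 4 \left(2 + 1\right) 0 \left(-11 + 2 \left(2 + 1\right) 0\right) = 4 \cdot 3 \cdot 0 \left(-11 + 2 \cdot 3 \cdot 0\right) = 4 \cdot 0 \left(-11 + 2 \cdot 0\right) = 4 \cdot 0 \left(-11 + 0\right) = 4 \cdot 0 \left(-11\right) = 4 \cdot 0 = 0$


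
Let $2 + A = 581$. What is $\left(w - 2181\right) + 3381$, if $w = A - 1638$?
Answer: $141$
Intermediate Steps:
$A = 579$ ($A = -2 + 581 = 579$)
$w = -1059$ ($w = 579 - 1638 = -1059$)
$\left(w - 2181\right) + 3381 = \left(-1059 - 2181\right) + 3381 = -3240 + 3381 = 141$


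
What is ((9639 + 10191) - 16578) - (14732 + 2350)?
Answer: -13830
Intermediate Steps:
((9639 + 10191) - 16578) - (14732 + 2350) = (19830 - 16578) - 1*17082 = 3252 - 17082 = -13830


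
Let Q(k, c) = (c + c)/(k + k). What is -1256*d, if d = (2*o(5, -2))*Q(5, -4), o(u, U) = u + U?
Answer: 30144/5 ≈ 6028.8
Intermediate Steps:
Q(k, c) = c/k (Q(k, c) = (2*c)/((2*k)) = (2*c)*(1/(2*k)) = c/k)
o(u, U) = U + u
d = -24/5 (d = (2*(-2 + 5))*(-4/5) = (2*3)*(-4*⅕) = 6*(-⅘) = -24/5 ≈ -4.8000)
-1256*d = -1256*(-24/5) = 30144/5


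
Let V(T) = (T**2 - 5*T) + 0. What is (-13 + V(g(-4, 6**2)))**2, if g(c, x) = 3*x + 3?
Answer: 138133009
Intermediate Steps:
g(c, x) = 3 + 3*x
V(T) = T**2 - 5*T
(-13 + V(g(-4, 6**2)))**2 = (-13 + (3 + 3*6**2)*(-5 + (3 + 3*6**2)))**2 = (-13 + (3 + 3*36)*(-5 + (3 + 3*36)))**2 = (-13 + (3 + 108)*(-5 + (3 + 108)))**2 = (-13 + 111*(-5 + 111))**2 = (-13 + 111*106)**2 = (-13 + 11766)**2 = 11753**2 = 138133009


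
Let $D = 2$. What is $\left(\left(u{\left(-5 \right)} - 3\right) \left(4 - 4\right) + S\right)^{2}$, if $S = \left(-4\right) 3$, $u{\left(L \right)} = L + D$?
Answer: $144$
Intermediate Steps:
$u{\left(L \right)} = 2 + L$ ($u{\left(L \right)} = L + 2 = 2 + L$)
$S = -12$
$\left(\left(u{\left(-5 \right)} - 3\right) \left(4 - 4\right) + S\right)^{2} = \left(\left(\left(2 - 5\right) - 3\right) \left(4 - 4\right) - 12\right)^{2} = \left(\left(-3 - 3\right) \left(4 - 4\right) - 12\right)^{2} = \left(\left(-6\right) 0 - 12\right)^{2} = \left(0 - 12\right)^{2} = \left(-12\right)^{2} = 144$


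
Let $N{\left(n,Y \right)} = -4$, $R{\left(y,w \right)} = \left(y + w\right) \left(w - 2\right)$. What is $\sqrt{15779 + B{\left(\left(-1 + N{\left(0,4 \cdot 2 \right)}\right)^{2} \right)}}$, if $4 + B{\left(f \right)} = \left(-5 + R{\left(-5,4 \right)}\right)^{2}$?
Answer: $4 \sqrt{989} \approx 125.79$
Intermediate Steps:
$R{\left(y,w \right)} = \left(-2 + w\right) \left(w + y\right)$ ($R{\left(y,w \right)} = \left(w + y\right) \left(-2 + w\right) = \left(-2 + w\right) \left(w + y\right)$)
$B{\left(f \right)} = 45$ ($B{\left(f \right)} = -4 + \left(-5 + \left(4^{2} - 8 - -10 + 4 \left(-5\right)\right)\right)^{2} = -4 + \left(-5 + \left(16 - 8 + 10 - 20\right)\right)^{2} = -4 + \left(-5 - 2\right)^{2} = -4 + \left(-7\right)^{2} = -4 + 49 = 45$)
$\sqrt{15779 + B{\left(\left(-1 + N{\left(0,4 \cdot 2 \right)}\right)^{2} \right)}} = \sqrt{15779 + 45} = \sqrt{15824} = 4 \sqrt{989}$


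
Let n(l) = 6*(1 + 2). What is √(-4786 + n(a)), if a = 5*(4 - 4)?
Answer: 4*I*√298 ≈ 69.051*I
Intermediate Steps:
a = 0 (a = 5*0 = 0)
n(l) = 18 (n(l) = 6*3 = 18)
√(-4786 + n(a)) = √(-4786 + 18) = √(-4768) = 4*I*√298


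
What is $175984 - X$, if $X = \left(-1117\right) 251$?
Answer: $456351$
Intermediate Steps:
$X = -280367$
$175984 - X = 175984 - -280367 = 175984 + 280367 = 456351$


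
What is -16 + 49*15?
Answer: 719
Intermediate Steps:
-16 + 49*15 = -16 + 735 = 719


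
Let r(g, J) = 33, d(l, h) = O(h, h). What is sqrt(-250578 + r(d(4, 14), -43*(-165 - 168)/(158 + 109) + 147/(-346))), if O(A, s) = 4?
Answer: I*sqrt(250545) ≈ 500.54*I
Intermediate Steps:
d(l, h) = 4
sqrt(-250578 + r(d(4, 14), -43*(-165 - 168)/(158 + 109) + 147/(-346))) = sqrt(-250578 + 33) = sqrt(-250545) = I*sqrt(250545)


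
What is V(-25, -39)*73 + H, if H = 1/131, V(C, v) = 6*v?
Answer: -2237741/131 ≈ -17082.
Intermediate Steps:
H = 1/131 ≈ 0.0076336
V(-25, -39)*73 + H = (6*(-39))*73 + 1/131 = -234*73 + 1/131 = -17082 + 1/131 = -2237741/131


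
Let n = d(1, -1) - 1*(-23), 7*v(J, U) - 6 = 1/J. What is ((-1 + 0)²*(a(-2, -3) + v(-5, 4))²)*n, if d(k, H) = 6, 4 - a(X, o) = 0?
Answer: 828269/1225 ≈ 676.14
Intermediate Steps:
v(J, U) = 6/7 + 1/(7*J)
a(X, o) = 4 (a(X, o) = 4 - 1*0 = 4 + 0 = 4)
n = 29 (n = 6 - 1*(-23) = 6 + 23 = 29)
((-1 + 0)²*(a(-2, -3) + v(-5, 4))²)*n = ((-1 + 0)²*(4 + (⅐)*(1 + 6*(-5))/(-5))²)*29 = ((-1)²*(4 + (⅐)*(-⅕)*(1 - 30))²)*29 = (1*(4 + (⅐)*(-⅕)*(-29))²)*29 = (1*(4 + 29/35)²)*29 = (1*(169/35)²)*29 = (1*(28561/1225))*29 = (28561/1225)*29 = 828269/1225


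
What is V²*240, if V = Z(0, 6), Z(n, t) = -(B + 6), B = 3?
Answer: 19440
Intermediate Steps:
Z(n, t) = -9 (Z(n, t) = -(3 + 6) = -1*9 = -9)
V = -9
V²*240 = (-9)²*240 = 81*240 = 19440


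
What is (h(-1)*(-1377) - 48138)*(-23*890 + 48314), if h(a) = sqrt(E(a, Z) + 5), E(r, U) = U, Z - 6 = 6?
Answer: -1340354472 - 38341188*sqrt(17) ≈ -1.4984e+9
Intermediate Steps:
Z = 12 (Z = 6 + 6 = 12)
h(a) = sqrt(17) (h(a) = sqrt(12 + 5) = sqrt(17))
(h(-1)*(-1377) - 48138)*(-23*890 + 48314) = (sqrt(17)*(-1377) - 48138)*(-23*890 + 48314) = (-1377*sqrt(17) - 48138)*(-20470 + 48314) = (-48138 - 1377*sqrt(17))*27844 = -1340354472 - 38341188*sqrt(17)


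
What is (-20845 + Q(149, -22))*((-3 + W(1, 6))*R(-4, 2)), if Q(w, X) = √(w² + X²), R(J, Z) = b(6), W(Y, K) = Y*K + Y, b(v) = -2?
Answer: 166760 - 8*√22685 ≈ 1.6556e+5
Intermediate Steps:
W(Y, K) = Y + K*Y (W(Y, K) = K*Y + Y = Y + K*Y)
R(J, Z) = -2
Q(w, X) = √(X² + w²)
(-20845 + Q(149, -22))*((-3 + W(1, 6))*R(-4, 2)) = (-20845 + √((-22)² + 149²))*((-3 + 1*(1 + 6))*(-2)) = (-20845 + √(484 + 22201))*((-3 + 1*7)*(-2)) = (-20845 + √22685)*((-3 + 7)*(-2)) = (-20845 + √22685)*(4*(-2)) = (-20845 + √22685)*(-8) = 166760 - 8*√22685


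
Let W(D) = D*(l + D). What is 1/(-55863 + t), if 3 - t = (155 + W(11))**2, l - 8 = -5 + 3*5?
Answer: -1/280536 ≈ -3.5646e-6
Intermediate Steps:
l = 18 (l = 8 + (-5 + 3*5) = 8 + (-5 + 15) = 8 + 10 = 18)
W(D) = D*(18 + D)
t = -224673 (t = 3 - (155 + 11*(18 + 11))**2 = 3 - (155 + 11*29)**2 = 3 - (155 + 319)**2 = 3 - 1*474**2 = 3 - 1*224676 = 3 - 224676 = -224673)
1/(-55863 + t) = 1/(-55863 - 224673) = 1/(-280536) = -1/280536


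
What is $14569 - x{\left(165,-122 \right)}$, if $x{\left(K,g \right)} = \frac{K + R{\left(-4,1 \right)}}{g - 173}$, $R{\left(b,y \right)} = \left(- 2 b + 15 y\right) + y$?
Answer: $\frac{4298044}{295} \approx 14570.0$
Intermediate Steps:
$R{\left(b,y \right)} = - 2 b + 16 y$
$x{\left(K,g \right)} = \frac{24 + K}{-173 + g}$ ($x{\left(K,g \right)} = \frac{K + \left(\left(-2\right) \left(-4\right) + 16 \cdot 1\right)}{g - 173} = \frac{K + \left(8 + 16\right)}{-173 + g} = \frac{K + 24}{-173 + g} = \frac{24 + K}{-173 + g}$)
$14569 - x{\left(165,-122 \right)} = 14569 - \frac{24 + 165}{-173 - 122} = 14569 - \frac{1}{-295} \cdot 189 = 14569 - \left(- \frac{1}{295}\right) 189 = 14569 - - \frac{189}{295} = 14569 + \frac{189}{295} = \frac{4298044}{295}$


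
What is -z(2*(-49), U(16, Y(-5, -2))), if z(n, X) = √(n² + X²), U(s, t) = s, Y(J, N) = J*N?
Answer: -2*√2465 ≈ -99.297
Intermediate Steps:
z(n, X) = √(X² + n²)
-z(2*(-49), U(16, Y(-5, -2))) = -√(16² + (2*(-49))²) = -√(256 + (-98)²) = -√(256 + 9604) = -√9860 = -2*√2465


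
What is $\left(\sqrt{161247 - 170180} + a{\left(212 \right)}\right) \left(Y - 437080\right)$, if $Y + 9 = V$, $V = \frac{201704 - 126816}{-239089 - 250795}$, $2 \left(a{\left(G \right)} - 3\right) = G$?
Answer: $- \frac{5834851274869}{122471} - \frac{53530745641 i \sqrt{8933}}{122471} \approx -4.7643 \cdot 10^{7} - 4.1311 \cdot 10^{7} i$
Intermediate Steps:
$a{\left(G \right)} = 3 + \frac{G}{2}$
$V = - \frac{18722}{122471}$ ($V = \frac{74888}{-489884} = 74888 \left(- \frac{1}{489884}\right) = - \frac{18722}{122471} \approx -0.15287$)
$Y = - \frac{1120961}{122471}$ ($Y = -9 - \frac{18722}{122471} = - \frac{1120961}{122471} \approx -9.1529$)
$\left(\sqrt{161247 - 170180} + a{\left(212 \right)}\right) \left(Y - 437080\right) = \left(\sqrt{161247 - 170180} + \left(3 + \frac{1}{2} \cdot 212\right)\right) \left(- \frac{1120961}{122471} - 437080\right) = \left(\sqrt{-8933} + \left(3 + 106\right)\right) \left(- \frac{53530745641}{122471}\right) = \left(i \sqrt{8933} + 109\right) \left(- \frac{53530745641}{122471}\right) = \left(109 + i \sqrt{8933}\right) \left(- \frac{53530745641}{122471}\right) = - \frac{5834851274869}{122471} - \frac{53530745641 i \sqrt{8933}}{122471}$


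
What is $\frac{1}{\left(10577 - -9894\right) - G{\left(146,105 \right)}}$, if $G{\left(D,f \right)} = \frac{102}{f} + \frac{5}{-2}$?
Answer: $\frac{70}{1433077} \approx 4.8846 \cdot 10^{-5}$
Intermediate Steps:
$G{\left(D,f \right)} = - \frac{5}{2} + \frac{102}{f}$ ($G{\left(D,f \right)} = \frac{102}{f} + 5 \left(- \frac{1}{2}\right) = \frac{102}{f} - \frac{5}{2} = - \frac{5}{2} + \frac{102}{f}$)
$\frac{1}{\left(10577 - -9894\right) - G{\left(146,105 \right)}} = \frac{1}{\left(10577 - -9894\right) - \left(- \frac{5}{2} + \frac{102}{105}\right)} = \frac{1}{\left(10577 + 9894\right) - \left(- \frac{5}{2} + 102 \cdot \frac{1}{105}\right)} = \frac{1}{20471 - \left(- \frac{5}{2} + \frac{34}{35}\right)} = \frac{1}{20471 - - \frac{107}{70}} = \frac{1}{20471 + \frac{107}{70}} = \frac{1}{\frac{1433077}{70}} = \frac{70}{1433077}$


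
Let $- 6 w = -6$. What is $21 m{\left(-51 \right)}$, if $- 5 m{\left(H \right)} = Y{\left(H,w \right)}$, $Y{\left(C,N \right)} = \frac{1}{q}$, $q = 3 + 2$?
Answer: $- \frac{21}{25} \approx -0.84$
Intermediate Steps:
$w = 1$ ($w = \left(- \frac{1}{6}\right) \left(-6\right) = 1$)
$q = 5$
$Y{\left(C,N \right)} = \frac{1}{5}$
$m{\left(H \right)} = - \frac{1}{25}$ ($m{\left(H \right)} = \left(- \frac{1}{5}\right) \frac{1}{5} = - \frac{1}{25}$)
$21 m{\left(-51 \right)} = 21 \left(- \frac{1}{25}\right) = - \frac{21}{25}$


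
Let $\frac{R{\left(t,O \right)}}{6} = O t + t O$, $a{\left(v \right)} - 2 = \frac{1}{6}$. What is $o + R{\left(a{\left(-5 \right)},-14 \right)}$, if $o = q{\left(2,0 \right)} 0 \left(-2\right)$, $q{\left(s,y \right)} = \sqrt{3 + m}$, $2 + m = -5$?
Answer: $-364$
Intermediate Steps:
$m = -7$ ($m = -2 - 5 = -7$)
$a{\left(v \right)} = \frac{13}{6}$ ($a{\left(v \right)} = 2 + \frac{1}{6} = \frac{13}{6}$)
$R{\left(t,O \right)} = 12 O t$ ($R{\left(t,O \right)} = 6 \left(O t + t O\right) = 6 \left(O t + O t\right) = 6 \cdot 2 O t = 12 O t$)
$q{\left(s,y \right)} = 2 i$ ($q{\left(s,y \right)} = \sqrt{3 - 7} = \sqrt{-4} = 2 i$)
$o = 0$ ($o = 2 i 0 \left(-2\right) = 0 \left(-2\right) = 0$)
$o + R{\left(a{\left(-5 \right)},-14 \right)} = 0 + 12 \left(-14\right) \frac{13}{6} = 0 - 364 = -364$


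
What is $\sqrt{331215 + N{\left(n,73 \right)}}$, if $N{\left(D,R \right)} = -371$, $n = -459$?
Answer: $2 \sqrt{82711} \approx 575.19$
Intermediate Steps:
$\sqrt{331215 + N{\left(n,73 \right)}} = \sqrt{331215 - 371} = \sqrt{330844} = 2 \sqrt{82711}$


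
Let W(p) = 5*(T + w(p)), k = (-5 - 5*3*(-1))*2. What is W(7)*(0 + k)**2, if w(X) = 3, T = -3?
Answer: 0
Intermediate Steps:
k = 20 (k = (-5 - 15*(-1))*2 = (-5 + 15)*2 = 10*2 = 20)
W(p) = 0 (W(p) = 5*(-3 + 3) = 5*0 = 0)
W(7)*(0 + k)**2 = 0*(0 + 20)**2 = 0*20**2 = 0*400 = 0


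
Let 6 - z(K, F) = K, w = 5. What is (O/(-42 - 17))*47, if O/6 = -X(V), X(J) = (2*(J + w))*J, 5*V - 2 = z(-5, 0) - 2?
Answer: 223344/1475 ≈ 151.42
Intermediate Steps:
z(K, F) = 6 - K
V = 11/5 (V = 2/5 + ((6 - 1*(-5)) - 2)/5 = 2/5 + ((6 + 5) - 2)/5 = 2/5 + (11 - 2)/5 = 2/5 + (1/5)*9 = 2/5 + 9/5 = 11/5 ≈ 2.2000)
X(J) = J*(10 + 2*J) (X(J) = (2*(J + 5))*J = (2*(5 + J))*J = (10 + 2*J)*J = J*(10 + 2*J))
O = -4752/25 (O = 6*(-2*11*(5 + 11/5)/5) = 6*(-2*11*36/(5*5)) = 6*(-1*792/25) = 6*(-792/25) = -4752/25 ≈ -190.08)
(O/(-42 - 17))*47 = -4752/(25*(-42 - 17))*47 = -4752/25/(-59)*47 = -4752/25*(-1/59)*47 = (4752/1475)*47 = 223344/1475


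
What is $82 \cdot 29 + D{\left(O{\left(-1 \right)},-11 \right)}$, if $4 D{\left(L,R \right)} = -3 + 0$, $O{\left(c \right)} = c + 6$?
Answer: $\frac{9509}{4} \approx 2377.3$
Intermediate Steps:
$O{\left(c \right)} = 6 + c$
$D{\left(L,R \right)} = - \frac{3}{4}$ ($D{\left(L,R \right)} = \frac{-3 + 0}{4} = \frac{1}{4} \left(-3\right) = - \frac{3}{4}$)
$82 \cdot 29 + D{\left(O{\left(-1 \right)},-11 \right)} = 82 \cdot 29 - \frac{3}{4} = 2378 - \frac{3}{4} = \frac{9509}{4}$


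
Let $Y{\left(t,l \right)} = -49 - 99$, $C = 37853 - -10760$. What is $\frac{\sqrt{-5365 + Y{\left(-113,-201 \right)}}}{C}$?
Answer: $\frac{i \sqrt{5513}}{48613} \approx 0.0015274 i$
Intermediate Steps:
$C = 48613$ ($C = 37853 + 10760 = 48613$)
$Y{\left(t,l \right)} = -148$ ($Y{\left(t,l \right)} = -49 - 99 = -148$)
$\frac{\sqrt{-5365 + Y{\left(-113,-201 \right)}}}{C} = \frac{\sqrt{-5365 - 148}}{48613} = \sqrt{-5513} \cdot \frac{1}{48613} = i \sqrt{5513} \cdot \frac{1}{48613} = \frac{i \sqrt{5513}}{48613}$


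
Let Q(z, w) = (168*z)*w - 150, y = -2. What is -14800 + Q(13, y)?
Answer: -19318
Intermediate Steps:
Q(z, w) = -150 + 168*w*z (Q(z, w) = 168*w*z - 150 = -150 + 168*w*z)
-14800 + Q(13, y) = -14800 + (-150 + 168*(-2)*13) = -14800 + (-150 - 4368) = -14800 - 4518 = -19318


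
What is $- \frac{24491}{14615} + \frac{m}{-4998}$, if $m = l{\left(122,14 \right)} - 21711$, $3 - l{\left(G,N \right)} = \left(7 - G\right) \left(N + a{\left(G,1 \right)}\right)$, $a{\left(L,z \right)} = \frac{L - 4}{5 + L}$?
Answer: $\frac{3593351409}{1546135465} \approx 2.3241$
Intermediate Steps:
$a{\left(L,z \right)} = \frac{-4 + L}{5 + L}$
$l{\left(G,N \right)} = 3 - \left(7 - G\right) \left(N + \frac{-4 + G}{5 + G}\right)$
$m = - \frac{2538876}{127}$ ($m = \frac{28 - 854 + 122 \left(-4 + 122\right) + \left(5 + 122\right) \left(3 - 98 + 122 \cdot 14\right)}{5 + 122} - 21711 = \frac{28 - 854 + 122 \cdot 118 + 127 \left(3 - 98 + 1708\right)}{127} - 21711 = \frac{28 - 854 + 14396 + 127 \cdot 1613}{127} - 21711 = \frac{28 - 854 + 14396 + 204851}{127} - 21711 = \frac{1}{127} \cdot 218421 - 21711 = \frac{218421}{127} - 21711 = - \frac{2538876}{127} \approx -19991.0$)
$- \frac{24491}{14615} + \frac{m}{-4998} = - \frac{24491}{14615} - \frac{2538876}{127 \left(-4998\right)} = \left(-24491\right) \frac{1}{14615} - - \frac{423146}{105791} = - \frac{24491}{14615} + \frac{423146}{105791} = \frac{3593351409}{1546135465}$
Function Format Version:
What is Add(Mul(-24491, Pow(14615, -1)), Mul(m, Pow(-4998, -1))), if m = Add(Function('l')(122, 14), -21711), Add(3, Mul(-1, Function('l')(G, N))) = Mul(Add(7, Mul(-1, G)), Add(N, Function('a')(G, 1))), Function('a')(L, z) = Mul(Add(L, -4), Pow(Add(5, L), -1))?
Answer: Rational(3593351409, 1546135465) ≈ 2.3241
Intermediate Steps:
Function('a')(L, z) = Mul(Pow(Add(5, L), -1), Add(-4, L)) (Function('a')(L, z) = Mul(Add(-4, L), Pow(Add(5, L), -1)) = Mul(Pow(Add(5, L), -1), Add(-4, L)))
Function('l')(G, N) = Add(3, Mul(-1, Add(7, Mul(-1, G)), Add(N, Mul(Pow(Add(5, G), -1), Add(-4, G))))) (Function('l')(G, N) = Add(3, Mul(-1, Mul(Add(7, Mul(-1, G)), Add(N, Mul(Pow(Add(5, G), -1), Add(-4, G)))))) = Add(3, Mul(-1, Add(7, Mul(-1, G)), Add(N, Mul(Pow(Add(5, G), -1), Add(-4, G))))))
m = Rational(-2538876, 127) (m = Add(Mul(Pow(Add(5, 122), -1), Add(28, Mul(-7, 122), Mul(122, Add(-4, 122)), Mul(Add(5, 122), Add(3, Mul(-7, 14), Mul(122, 14))))), -21711) = Add(Mul(Pow(127, -1), Add(28, -854, Mul(122, 118), Mul(127, Add(3, -98, 1708)))), -21711) = Add(Mul(Rational(1, 127), Add(28, -854, 14396, Mul(127, 1613))), -21711) = Add(Mul(Rational(1, 127), Add(28, -854, 14396, 204851)), -21711) = Add(Mul(Rational(1, 127), 218421), -21711) = Add(Rational(218421, 127), -21711) = Rational(-2538876, 127) ≈ -19991.)
Add(Mul(-24491, Pow(14615, -1)), Mul(m, Pow(-4998, -1))) = Add(Mul(-24491, Pow(14615, -1)), Mul(Rational(-2538876, 127), Pow(-4998, -1))) = Add(Mul(-24491, Rational(1, 14615)), Mul(Rational(-2538876, 127), Rational(-1, 4998))) = Add(Rational(-24491, 14615), Rational(423146, 105791)) = Rational(3593351409, 1546135465)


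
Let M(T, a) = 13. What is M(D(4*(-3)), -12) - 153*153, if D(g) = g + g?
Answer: -23396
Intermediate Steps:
D(g) = 2*g
M(D(4*(-3)), -12) - 153*153 = 13 - 153*153 = 13 - 23409 = -23396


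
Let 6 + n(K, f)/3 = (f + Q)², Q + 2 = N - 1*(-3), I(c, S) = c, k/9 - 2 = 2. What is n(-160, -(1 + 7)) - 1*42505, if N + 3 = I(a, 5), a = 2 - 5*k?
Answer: 63509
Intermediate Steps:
k = 36 (k = 18 + 9*2 = 18 + 18 = 36)
a = -178 (a = 2 - 5*36 = 2 - 180 = -178)
N = -181 (N = -3 - 178 = -181)
Q = -180 (Q = -2 + (-181 - 1*(-3)) = -2 + (-181 + 3) = -2 - 178 = -180)
n(K, f) = -18 + 3*(-180 + f)² (n(K, f) = -18 + 3*(f - 180)² = -18 + 3*(-180 + f)²)
n(-160, -(1 + 7)) - 1*42505 = (-18 + 3*(-180 - (1 + 7))²) - 1*42505 = (-18 + 3*(-180 - 1*8)²) - 42505 = (-18 + 3*(-180 - 8)²) - 42505 = (-18 + 3*(-188)²) - 42505 = (-18 + 3*35344) - 42505 = (-18 + 106032) - 42505 = 106014 - 42505 = 63509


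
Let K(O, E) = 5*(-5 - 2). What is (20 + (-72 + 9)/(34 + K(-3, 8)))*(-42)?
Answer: -3486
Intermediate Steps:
K(O, E) = -35 (K(O, E) = 5*(-7) = -35)
(20 + (-72 + 9)/(34 + K(-3, 8)))*(-42) = (20 + (-72 + 9)/(34 - 35))*(-42) = (20 - 63/(-1))*(-42) = (20 - 63*(-1))*(-42) = (20 + 63)*(-42) = 83*(-42) = -3486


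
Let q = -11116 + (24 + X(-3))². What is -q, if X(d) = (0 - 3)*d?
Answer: 10027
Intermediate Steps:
X(d) = -3*d
q = -10027 (q = -11116 + (24 - 3*(-3))² = -11116 + (24 + 9)² = -11116 + 33² = -11116 + 1089 = -10027)
-q = -1*(-10027) = 10027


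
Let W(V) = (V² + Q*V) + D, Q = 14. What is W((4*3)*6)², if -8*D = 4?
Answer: 153338689/4 ≈ 3.8335e+7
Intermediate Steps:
D = -½ (D = -⅛*4 = -½ ≈ -0.50000)
W(V) = -½ + V² + 14*V (W(V) = (V² + 14*V) - ½ = -½ + V² + 14*V)
W((4*3)*6)² = (-½ + ((4*3)*6)² + 14*((4*3)*6))² = (-½ + (12*6)² + 14*(12*6))² = (-½ + 72² + 14*72)² = (-½ + 5184 + 1008)² = (12383/2)² = 153338689/4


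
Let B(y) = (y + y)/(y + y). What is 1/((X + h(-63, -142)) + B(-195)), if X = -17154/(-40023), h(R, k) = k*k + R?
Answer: 4447/89395500 ≈ 4.9745e-5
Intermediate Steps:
h(R, k) = R + k**2 (h(R, k) = k**2 + R = R + k**2)
X = 1906/4447 (X = -17154*(-1/40023) = 1906/4447 ≈ 0.42860)
B(y) = 1 (B(y) = (2*y)/((2*y)) = (2*y)*(1/(2*y)) = 1)
1/((X + h(-63, -142)) + B(-195)) = 1/((1906/4447 + (-63 + (-142)**2)) + 1) = 1/((1906/4447 + (-63 + 20164)) + 1) = 1/((1906/4447 + 20101) + 1) = 1/(89391053/4447 + 1) = 1/(89395500/4447) = 4447/89395500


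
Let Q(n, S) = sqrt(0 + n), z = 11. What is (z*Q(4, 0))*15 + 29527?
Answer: 29857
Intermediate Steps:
Q(n, S) = sqrt(n)
(z*Q(4, 0))*15 + 29527 = (11*sqrt(4))*15 + 29527 = (11*2)*15 + 29527 = 22*15 + 29527 = 330 + 29527 = 29857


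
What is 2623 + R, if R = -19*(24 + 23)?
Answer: 1730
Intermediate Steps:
R = -893 (R = -19*47 = -893)
2623 + R = 2623 - 893 = 1730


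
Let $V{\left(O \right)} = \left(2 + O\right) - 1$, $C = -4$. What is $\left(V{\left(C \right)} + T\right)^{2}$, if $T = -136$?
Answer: $19321$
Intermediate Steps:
$V{\left(O \right)} = 1 + O$
$\left(V{\left(C \right)} + T\right)^{2} = \left(\left(1 - 4\right) - 136\right)^{2} = \left(-3 - 136\right)^{2} = \left(-139\right)^{2} = 19321$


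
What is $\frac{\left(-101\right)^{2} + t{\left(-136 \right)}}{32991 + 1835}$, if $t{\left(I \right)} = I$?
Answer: $\frac{915}{3166} \approx 0.28901$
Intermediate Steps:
$\frac{\left(-101\right)^{2} + t{\left(-136 \right)}}{32991 + 1835} = \frac{\left(-101\right)^{2} - 136}{32991 + 1835} = \frac{10201 - 136}{34826} = 10065 \cdot \frac{1}{34826} = \frac{915}{3166}$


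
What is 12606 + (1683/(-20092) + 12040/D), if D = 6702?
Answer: 848855763059/67328292 ≈ 12608.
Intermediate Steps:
12606 + (1683/(-20092) + 12040/D) = 12606 + (1683/(-20092) + 12040/6702) = 12606 + (1683*(-1/20092) + 12040*(1/6702)) = 12606 + (-1683/20092 + 6020/3351) = 12606 + 115314107/67328292 = 848855763059/67328292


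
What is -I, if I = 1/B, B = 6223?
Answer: -1/6223 ≈ -0.00016069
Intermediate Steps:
I = 1/6223 ≈ 0.00016069
-I = -1*1/6223 = -1/6223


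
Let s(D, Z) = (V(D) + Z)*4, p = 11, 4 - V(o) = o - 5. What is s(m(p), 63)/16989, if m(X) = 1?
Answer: 284/16989 ≈ 0.016717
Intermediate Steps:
V(o) = 9 - o (V(o) = 4 - (o - 5) = 4 - (-5 + o) = 4 + (5 - o) = 9 - o)
s(D, Z) = 36 - 4*D + 4*Z (s(D, Z) = ((9 - D) + Z)*4 = (9 + Z - D)*4 = 36 - 4*D + 4*Z)
s(m(p), 63)/16989 = (36 - 4*1 + 4*63)/16989 = (36 - 4 + 252)*(1/16989) = 284*(1/16989) = 284/16989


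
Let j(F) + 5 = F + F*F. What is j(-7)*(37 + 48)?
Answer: 3145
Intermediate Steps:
j(F) = -5 + F + F² (j(F) = -5 + (F + F*F) = -5 + (F + F²) = -5 + F + F²)
j(-7)*(37 + 48) = (-5 - 7 + (-7)²)*(37 + 48) = (-5 - 7 + 49)*85 = 37*85 = 3145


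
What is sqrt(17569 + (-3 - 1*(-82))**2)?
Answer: sqrt(23810) ≈ 154.30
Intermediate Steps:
sqrt(17569 + (-3 - 1*(-82))**2) = sqrt(17569 + (-3 + 82)**2) = sqrt(17569 + 79**2) = sqrt(17569 + 6241) = sqrt(23810)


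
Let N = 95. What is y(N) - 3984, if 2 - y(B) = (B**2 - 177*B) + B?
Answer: 3713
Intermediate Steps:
y(B) = 2 - B**2 + 176*B (y(B) = 2 - ((B**2 - 177*B) + B) = 2 - (B**2 - 176*B) = 2 + (-B**2 + 176*B) = 2 - B**2 + 176*B)
y(N) - 3984 = (2 - 1*95**2 + 176*95) - 3984 = (2 - 1*9025 + 16720) - 3984 = (2 - 9025 + 16720) - 3984 = 7697 - 3984 = 3713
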